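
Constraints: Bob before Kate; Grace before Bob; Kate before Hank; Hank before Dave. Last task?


Constraints: Bob before Kate; Grace before Bob; Kate before Hank; Hank before Dave
The last task can have nothing scheduled after it, so it must never appear on the left of a 'before'.
Tasks appearing before some other task: Bob, Grace, Kate, Hank.
The only task not in that list is Dave → it is last.

Dave


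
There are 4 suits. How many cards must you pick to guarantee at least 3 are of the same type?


Pigeonhole: to guarantee k in one of n categories, need (k-1)×n + 1.
k = 3, n = 4
Minimum = (3-1) × 4 + 1 = 2 × 4 + 1

9


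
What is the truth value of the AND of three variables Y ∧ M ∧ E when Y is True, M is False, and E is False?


Y = True, M = False, E = False
Step 1: Y ∧ M = True AND False = False
Step 2: (False) ∧ E = (False) AND False = False
AND is true only when ALL operands are true.

False


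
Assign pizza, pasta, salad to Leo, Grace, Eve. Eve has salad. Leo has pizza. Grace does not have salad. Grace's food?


From clues:
  Eve → salad
  Leo → pizza
By elimination, Grace gets the remaining.

pasta


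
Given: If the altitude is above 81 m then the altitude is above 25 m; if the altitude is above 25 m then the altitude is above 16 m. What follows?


Hypothetical syllogism: P → Q, Q → R ⊢ P → R
Premise 1: the altitude is above 81 m → the altitude is above 25 m
Premise 2: the altitude is above 25 m → the altitude is above 16 m
Chain the implications: the middle term (the altitude is above 25 m) links the two.
Conclusion: If the altitude is above 81 m, then the altitude is above 16 m.

If the altitude is above 81 m, then the altitude is above 16 m.


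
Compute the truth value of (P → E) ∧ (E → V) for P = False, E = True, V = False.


P = False, E = True, V = False
Step 1: P → E is false only when P=True and E=False. Result: True
Step 2: E → V is false only when E=True and V=False. Result: False
Step 3: True ∧ False = False

False


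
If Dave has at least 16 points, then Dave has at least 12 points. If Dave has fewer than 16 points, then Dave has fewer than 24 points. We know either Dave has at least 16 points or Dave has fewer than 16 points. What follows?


Constructive dilemma: (P → Q) ∧ (R → S), P ∨ R ⊢ Q ∨ S
Premise 1: Dave has at least 16 points → Dave has at least 12 points
Premise 2: Dave has fewer than 16 points → Dave has fewer than 24 points
Premise 3: Dave has at least 16 points ∨ Dave has fewer than 16 points
Case 1: Assuming Dave has at least 16 points, then by Premise 1, Dave has at least 12 points.
Case 2: Assuming Dave has fewer than 16 points, then by Premise 2, Dave has fewer than 24 points.
Since one of Dave has at least 16 points or Dave has fewer than 16 points must hold, we get Dave has at least 12 points or Dave has fewer than 24 points.

Dave has at least 12 points or Dave has fewer than 24 points.


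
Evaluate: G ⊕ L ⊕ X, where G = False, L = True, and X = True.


G = False, L = True, X = True
Step 1: G ⊕ L = False XOR True = True
Step 2: True ⊕ X = True XOR True = False
XOR is true when an odd number of operands are true.

False


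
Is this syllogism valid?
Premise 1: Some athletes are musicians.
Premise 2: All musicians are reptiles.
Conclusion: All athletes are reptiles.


Premise 1: Some athletes are musicians.
Premise 2: All musicians are reptiles.
Conclusion: All athletes are reptiles.
Fallacy: illicit minor. The minor term (athletes) is distributed in the conclusion ('All athletes ...') but undistributed in its premise ('Some athletes are musicians' doesn't cover all athletes).
Only 'Some athletes are reptiles' follows, not 'All'.

Invalid


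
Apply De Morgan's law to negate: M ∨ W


De Morgan's law: ¬(P ∨ Q) ≡ ¬P ∧ ¬Q
¬(M ∨ W) = ¬M ∧ ¬W

¬M ∧ ¬W


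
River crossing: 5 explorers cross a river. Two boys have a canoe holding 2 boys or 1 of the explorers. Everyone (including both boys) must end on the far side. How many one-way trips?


Per crossing of one of the explorers: boys→, one←, one of the explorers→, one← = 4 trips
5 × 4 = 20, + 1 final boys→ = 21
Minimum trips = 21

21


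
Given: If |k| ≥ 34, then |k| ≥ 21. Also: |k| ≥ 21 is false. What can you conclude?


Modus tollens: P → Q, ¬Q ⊢ ¬P
P: |k| ≥ 34
Q: |k| ≥ 21
We have P → Q and Q is false.
By modus tollens, P must be false.

It is not the case that |k| ≥ 34


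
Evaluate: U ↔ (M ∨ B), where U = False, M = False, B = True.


U = False, M = False, B = True
Step 1: M ∨ B = False OR True = True
Step 2: U ↔ (True): true when both sides have same truth value.
Result: False ↔ True = False

False


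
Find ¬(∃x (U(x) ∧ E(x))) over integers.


Original: ∃x (U(x) ∧ E(x))
Rule: ¬∀→∃, ¬∃→∀, negate predicate.
Negation: ∀x (¬U(x) ∨ ¬E(x))

∀x (¬U(x) ∨ ¬E(x))


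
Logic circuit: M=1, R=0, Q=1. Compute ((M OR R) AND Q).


M OR R = 1|0 = 1
1 AND 1 = 1

1


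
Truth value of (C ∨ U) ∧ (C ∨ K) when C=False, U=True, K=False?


C = False, U = True, K = False
Expression: (C ∨ U) ∧ (C ∨ K)
Step 1: C ∨ U = False OR True = True
Step 2: C ∨ K = False OR False = False
Step 3: (True) ∧ (False) = True AND False = False

False


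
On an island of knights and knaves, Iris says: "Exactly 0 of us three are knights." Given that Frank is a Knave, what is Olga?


Iris claims exactly 0 knights among Iris, Frank, Olga.
Given: Frank is a Knave.

Case 1: Iris is a Knight (tells truth)
  Then exactly 0 of the three are knights.
  Counting Iris, Frank: 1 knight(s) so far. Need -1 more → impossible.
Case 2: Iris is a Knave (lies)
  Then the count is NOT 0.
  If Olga = Knave, count = 0 = 0 → claim would be true, contradicts lie.
  If Olga = Knight, count = 1 ≠ 0 → lie confirmed ✓

Olga is a Knight.

Knight


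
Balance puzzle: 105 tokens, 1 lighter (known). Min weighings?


Each weighing has 3 outcomes (left heavy / balance / right heavy), so k weighings distinguish at most 3^k cases; splitting into three near-equal groups achieves this.
Need 3^k ≥ 105: 3^4 = 81 < 105 ≤ 3^5 = 243
k = ⌈log₃(105)⌉ = 5

5


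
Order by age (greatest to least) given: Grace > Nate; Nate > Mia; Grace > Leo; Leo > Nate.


Constraints: Grace > Nate; Nate > Mia; Grace > Leo; Leo > Nate
Method: at each step, the next-highest is the one remaining person who never appears on the smaller side of a constraint between remaining people.
  Step 1: remaining {Mia, Leo, Nate, Grace}; on the smaller side: {Mia, Leo, Nate} → Grace is next (Grace > Nate; Grace > Leo).
  Step 2: remaining {Mia, Leo, Nate}; on the smaller side: {Mia, Nate} → Leo is next (Leo > Nate).
  Step 3: remaining {Mia, Nate}; on the smaller side: {Mia} → Nate is next (Nate > Mia).
  Step 4: only Mia remains → lowest.
Final ranking (highest to lowest):

Grace > Leo > Nate > Mia


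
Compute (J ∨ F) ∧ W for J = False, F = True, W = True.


J = False, F = True, W = True
Step 1: J ∨ F = False OR True = True
Step 2: True ∧ W = True AND True = True
OR is true when at least one operand is true; AND requires both.

True


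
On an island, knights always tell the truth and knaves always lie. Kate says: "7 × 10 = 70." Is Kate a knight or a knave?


Statement: "7 × 10 = 70."
Actual: 7 × 10 = 70
Claimed: 70
Statement is TRUE → Kate tells the truth → Knight

Knight


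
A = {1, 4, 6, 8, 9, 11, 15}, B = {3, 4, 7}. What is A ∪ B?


A = {1, 4, 6, 8, 9, 11, 15}
B = {3, 4, 7}
Operation: union
All elements combined: 1, 3, 4, 6, 7, 8, 9, 11, 15

{1, 3, 4, 6, 7, 8, 9, 11, 15}


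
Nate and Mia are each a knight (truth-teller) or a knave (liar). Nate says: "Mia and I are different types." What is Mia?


Nate says: "Mia and I are different types."
Case 1: Nate is a Knight (truth-teller)
  Statement is true → they ARE different → Mia is a Knave
Case 2: Nate is a Knave (liar)
  Statement is false → they are NOT different → Mia is a Knave
In both cases, Mia is a Knave.

Knave


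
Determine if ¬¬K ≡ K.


Expression 1: ¬¬K
Expression 2: K
Truth table (K | Expr1 Expr2):
  T |   T     T
  F |   F     F
All 2 rows agree, so the expressions are logically equivalent.

Yes


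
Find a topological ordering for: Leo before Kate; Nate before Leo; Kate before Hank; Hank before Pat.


Constraints: Leo before Kate; Nate before Leo; Kate before Hank; Hank before Pat
Method: repeatedly schedule the remaining task that has no remaining task required before it.
  Step 1: remaining {Leo, Hank, Kate, Pat, Nate}; every task except Nate still has a predecessor pending → schedule Nate.
  Step 2: remaining {Leo, Hank, Kate, Pat}; every task except Leo still has a predecessor pending → schedule Leo.
  Step 3: remaining {Hank, Kate, Pat}; every task except Kate still has a predecessor pending → schedule Kate.
  Step 4: remaining {Hank, Pat}; every task except Hank still has a predecessor pending → schedule Hank.
  Step 5: only Pat remains → schedule Pat.
Resulting order:

Nate → Leo → Kate → Hank → Pat


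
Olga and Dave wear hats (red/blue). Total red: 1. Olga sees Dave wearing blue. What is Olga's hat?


Total red = 1, Dave = blue
Red accounted for: 0
Remaining for Olga: 1
Olga's hat is red.

red


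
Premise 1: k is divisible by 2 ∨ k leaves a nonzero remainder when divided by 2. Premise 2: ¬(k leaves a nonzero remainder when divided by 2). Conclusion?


Disjunctive syllogism: P ∨ Q, ¬P ⊢ Q
Disjunction: k is divisible by 2 ∨ k leaves a nonzero remainder when divided by 2
We know it is not the case that k leaves a nonzero remainder when divided by 2.
By disjunctive syllogism, the other disjunct must be true.

k is divisible by 2


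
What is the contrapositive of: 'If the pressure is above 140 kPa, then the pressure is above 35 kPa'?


Original: If the pressure is above 140 kPa, then the pressure is above 35 kPa
Contrapositive: If ¬Q, then ¬P
Negate Q: not (the pressure is above 35 kPa)
Negate P: not (the pressure is above 140 kPa)

If not (the pressure is above 35 kPa), then not (the pressure is above 140 kPa).


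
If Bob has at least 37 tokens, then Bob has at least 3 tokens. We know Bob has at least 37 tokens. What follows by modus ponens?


Modus ponens: P → Q, P ⊢ Q
P: Bob has at least 37 tokens
Q: Bob has at least 3 tokens
We have P → Q and P is true.
By modus ponens, Q must be true.

Bob has at least 3 tokens


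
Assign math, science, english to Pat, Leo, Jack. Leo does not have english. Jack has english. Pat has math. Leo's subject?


From clues:
  Jack → english
  Pat → math
By elimination, Leo gets the remaining.

science


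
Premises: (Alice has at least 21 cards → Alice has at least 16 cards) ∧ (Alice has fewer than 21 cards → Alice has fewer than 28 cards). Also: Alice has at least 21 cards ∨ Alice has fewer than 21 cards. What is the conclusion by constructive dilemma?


Constructive dilemma: (P → Q) ∧ (R → S), P ∨ R ⊢ Q ∨ S
Premise 1: Alice has at least 21 cards → Alice has at least 16 cards
Premise 2: Alice has fewer than 21 cards → Alice has fewer than 28 cards
Premise 3: Alice has at least 21 cards ∨ Alice has fewer than 21 cards
Case 1: Assuming Alice has at least 21 cards, then by Premise 1, Alice has at least 16 cards.
Case 2: Assuming Alice has fewer than 21 cards, then by Premise 2, Alice has fewer than 28 cards.
Since one of Alice has at least 21 cards or Alice has fewer than 21 cards must hold, we get Alice has at least 16 cards or Alice has fewer than 28 cards.

Alice has at least 16 cards or Alice has fewer than 28 cards.


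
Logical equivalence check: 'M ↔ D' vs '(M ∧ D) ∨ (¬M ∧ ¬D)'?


Expression 1: M ↔ D
Expression 2: (M ∧ D) ∨ (¬M ∧ ¬D)
Truth table (M D | Expr1 Expr2):
  T T |   T     T
  T F |   F     F
  F T |   F     F
  F F |   T     T
All 4 rows agree, so the expressions are logically equivalent.

Yes


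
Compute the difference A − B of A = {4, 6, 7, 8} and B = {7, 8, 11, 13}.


A = {4, 6, 7, 8}
B = {7, 8, 11, 13}
Operation: difference A − B
In A but not B: 4, 6

{4, 6}


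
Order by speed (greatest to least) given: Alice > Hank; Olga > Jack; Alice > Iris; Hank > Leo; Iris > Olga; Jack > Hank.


Constraints: Alice > Hank; Olga > Jack; Alice > Iris; Hank > Leo; Iris > Olga; Jack > Hank
Method: at each step, the next-highest is the one remaining person who never appears on the smaller side of a constraint between remaining people.
  Step 1: remaining {Olga, Jack, Leo, Hank, Iris, Alice}; on the smaller side: {Olga, Jack, Leo, Hank, Iris} → Alice is next (Alice > Hank; Alice > Iris).
  Step 2: remaining {Olga, Jack, Leo, Hank, Iris}; on the smaller side: {Olga, Jack, Leo, Hank} → Iris is next (Iris > Olga).
  Step 3: remaining {Olga, Jack, Leo, Hank}; on the smaller side: {Jack, Leo, Hank} → Olga is next (Olga > Jack).
  Step 4: remaining {Jack, Leo, Hank}; on the smaller side: {Leo, Hank} → Jack is next (Jack > Hank).
  Step 5: remaining {Leo, Hank}; on the smaller side: {Leo} → Hank is next (Hank > Leo).
  Step 6: only Leo remains → lowest.
Final ranking (highest to lowest):

Alice > Iris > Olga > Jack > Hank > Leo


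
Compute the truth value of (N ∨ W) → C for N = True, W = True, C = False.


N = True, W = True, C = False
Step 1: N ∨ W = True OR True = True
Step 2: (True) → C: false only when antecedent=True and C=False.
Result: False

False


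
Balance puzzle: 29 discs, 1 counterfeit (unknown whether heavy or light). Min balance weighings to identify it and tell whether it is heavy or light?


Let n = 29. 58 possibilities (n discs × lighter/heavier); each weighing has 3 outcomes.
Bound for k weighings: say the first weighing puts j discs on each pan. If it tips, the 2j weighed discs remain suspects (each with a known direction) and k-1 weighings give 3^(k-1) outcomes; 3^(k-1) is odd, so 2j ≤ 3^(k-1) - 1. If it balances, the n - 2j unweighed discs remain with direction unknown: 2(n - 2j) ≤ 3^(k-1) - 1 by the same parity argument. Adding, n ≤ (3^(k-1) - 1) + (3^(k-1) - 1)/2 = (3^k - 3)/2, and the classical three-group strategy achieves this (3 discs in 2 weighings, 12 in 3, 39 in 4, 120 in 5).
So we need the smallest k with (3^k - 3)/2 ≥ 29.
k = 3: (3^3 - 3)/2 = 12 < 29 ✗
k = 4: (3^4 - 3)/2 = 39 ≥ 29 ✓

4


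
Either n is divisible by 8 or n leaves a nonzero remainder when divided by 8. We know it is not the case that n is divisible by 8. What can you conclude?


Disjunctive syllogism: P ∨ Q, ¬P ⊢ Q
Disjunction: n is divisible by 8 ∨ n leaves a nonzero remainder when divided by 8
We know it is not the case that n is divisible by 8.
By disjunctive syllogism, the other disjunct must be true.

n leaves a nonzero remainder when divided by 8


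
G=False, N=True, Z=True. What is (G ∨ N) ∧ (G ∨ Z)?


G = False, N = True, Z = True
Expression: (G ∨ N) ∧ (G ∨ Z)
Step 1: G ∨ N = False OR True = True
Step 2: G ∨ Z = False OR True = True
Step 3: (True) ∧ (True) = True AND True = True

True


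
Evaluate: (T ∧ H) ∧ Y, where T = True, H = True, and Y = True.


T = True, H = True, Y = True
Step 1: T ∧ H = True AND True = True
Step 2: True ∧ Y = True AND True = True
AND is true only when ALL operands are true.

True


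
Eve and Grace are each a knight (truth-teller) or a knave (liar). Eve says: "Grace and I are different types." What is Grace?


Eve says: "Grace and I are different types."
Case 1: Eve is a Knight (truth-teller)
  Statement is true → they ARE different → Grace is a Knave
Case 2: Eve is a Knave (liar)
  Statement is false → they are NOT different → Grace is a Knave
In both cases, Grace is a Knave.

Knave


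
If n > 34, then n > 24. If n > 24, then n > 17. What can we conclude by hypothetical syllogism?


Hypothetical syllogism: P → Q, Q → R ⊢ P → R
Premise 1: n > 34 → n > 24
Premise 2: n > 24 → n > 17
Chain the implications: the middle term (n > 24) links the two.
Conclusion: If n > 34, then n > 17.

If n > 34, then n > 17.


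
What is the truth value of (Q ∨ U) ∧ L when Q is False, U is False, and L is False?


Q = False, U = False, L = False
Step 1: Q ∨ U = False OR False = False
Step 2: False ∧ L = False AND False = False
OR is true when at least one operand is true; AND requires both.

False


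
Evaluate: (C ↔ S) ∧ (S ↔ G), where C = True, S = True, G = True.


C = True, S = True, G = True
Step 1: C ↔ S is true when C and S have the same value. Result: True
Step 2: S ↔ G is true when S and G have the same value. Result: True
Step 3: True ∧ True = True

True


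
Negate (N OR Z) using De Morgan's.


De Morgan's law: ¬(P ∨ Q) ≡ ¬P ∧ ¬Q
¬(N ∨ Z) = ¬N ∧ ¬Z

¬N ∧ ¬Z


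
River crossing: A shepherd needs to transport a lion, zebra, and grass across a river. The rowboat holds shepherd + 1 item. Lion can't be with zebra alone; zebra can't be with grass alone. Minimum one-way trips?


1. shepherd+zebra → 2. shepherd ← 3. shepherd+lion → 4. shepherd+zebra ← 5. shepherd+grass → 6. shepherd ← 7. shepherd+zebra →
Minimum trips = 7

7


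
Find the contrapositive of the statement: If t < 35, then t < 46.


Original: If t < 35, then t < 46
Contrapositive: If ¬Q, then ¬P
Negate Q: not (t < 46)
Negate P: not (t < 35)

If not (t < 46), then not (t < 35).


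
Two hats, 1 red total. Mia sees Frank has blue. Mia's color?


Total red = 1, Frank = blue
Red accounted for: 0
Remaining for Mia: 1
Mia's hat is red.

red


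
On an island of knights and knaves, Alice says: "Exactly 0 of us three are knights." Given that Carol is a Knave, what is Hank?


Alice claims exactly 0 knights among Alice, Carol, Hank.
Given: Carol is a Knave.

Case 1: Alice is a Knight (tells truth)
  Then exactly 0 of the three are knights.
  Counting Alice, Carol: 1 knight(s) so far. Need -1 more → impossible.
Case 2: Alice is a Knave (lies)
  Then the count is NOT 0.
  If Hank = Knave, count = 0 = 0 → claim would be true, contradicts lie.
  If Hank = Knight, count = 1 ≠ 0 → lie confirmed ✓

Hank is a Knight.

Knight


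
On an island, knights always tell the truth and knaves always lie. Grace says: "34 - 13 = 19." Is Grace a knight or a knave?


Statement: "34 - 13 = 19."
Actual: 34 - 13 = 21
Claimed: 19
Statement is FALSE → Grace lies → Knave

Knave


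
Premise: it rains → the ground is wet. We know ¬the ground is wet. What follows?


Modus tollens: P → Q, ¬Q ⊢ ¬P
P: it rains
Q: the ground is wet
We have P → Q and Q is false.
By modus tollens, P must be false.

It is not the case that it rains


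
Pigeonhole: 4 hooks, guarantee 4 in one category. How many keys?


Pigeonhole: to guarantee k in one of n categories, need (k-1)×n + 1.
k = 4, n = 4
Minimum = (4-1) × 4 + 1 = 3 × 4 + 1

13


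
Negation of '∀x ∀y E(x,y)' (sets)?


Original: ∀x ∀y E(x,y)
Rule: ¬∀→∃, ¬∃→∀, negate predicate.
Negation: ∃x ∃y ¬E(x,y)

∃x ∃y ¬E(x,y)


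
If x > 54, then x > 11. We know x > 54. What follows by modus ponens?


Modus ponens: P → Q, P ⊢ Q
P: x > 54
Q: x > 11
We have P → Q and P is true.
By modus ponens, Q must be true.

x > 11


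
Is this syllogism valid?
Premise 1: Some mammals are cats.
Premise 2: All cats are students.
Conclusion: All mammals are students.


Premise 1: Some mammals are cats.
Premise 2: All cats are students.
Conclusion: All mammals are students.
Fallacy: illicit minor. The minor term (mammals) is distributed in the conclusion ('All mammals ...') but undistributed in its premise ('Some mammals are cats' doesn't cover all mammals).
Only 'Some mammals are students' follows, not 'All'.

Invalid


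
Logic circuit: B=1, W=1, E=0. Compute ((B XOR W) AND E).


B XOR W = 1^1 = 0
0 AND 0 = 0

0


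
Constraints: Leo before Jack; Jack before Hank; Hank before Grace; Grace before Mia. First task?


Constraints: Leo before Jack; Jack before Hank; Hank before Grace; Grace before Mia
The first task can have nothing scheduled before it, so it must never appear on the right of a 'before'.
Tasks appearing after some 'before': Jack, Hank, Grace, Mia.
The only task not in that list is Leo → it is first.

Leo


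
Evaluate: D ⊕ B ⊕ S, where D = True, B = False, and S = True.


D = True, B = False, S = True
Step 1: D ⊕ B = True XOR False = True
Step 2: True ⊕ S = True XOR True = False
XOR is true when an odd number of operands are true.

False


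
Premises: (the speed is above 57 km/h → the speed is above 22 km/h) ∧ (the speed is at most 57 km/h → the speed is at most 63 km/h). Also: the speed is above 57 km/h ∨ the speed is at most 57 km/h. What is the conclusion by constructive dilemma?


Constructive dilemma: (P → Q) ∧ (R → S), P ∨ R ⊢ Q ∨ S
Premise 1: the speed is above 57 km/h → the speed is above 22 km/h
Premise 2: the speed is at most 57 km/h → the speed is at most 63 km/h
Premise 3: the speed is above 57 km/h ∨ the speed is at most 57 km/h
Case 1: Assuming the speed is above 57 km/h, then by Premise 1, the speed is above 22 km/h.
Case 2: Assuming the speed is at most 57 km/h, then by Premise 2, the speed is at most 63 km/h.
Since one of the speed is above 57 km/h or the speed is at most 57 km/h must hold, we get the speed is above 22 km/h or the speed is at most 63 km/h.

The speed is above 22 km/h or the speed is at most 63 km/h.


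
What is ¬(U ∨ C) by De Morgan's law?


De Morgan's law: ¬(P ∨ Q) ≡ ¬P ∧ ¬Q
¬(U ∨ C) = ¬U ∧ ¬C

¬U ∧ ¬C


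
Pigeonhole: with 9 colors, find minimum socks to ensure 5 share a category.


Pigeonhole: to guarantee k in one of n categories, need (k-1)×n + 1.
k = 5, n = 9
Minimum = (5-1) × 9 + 1 = 4 × 9 + 1

37


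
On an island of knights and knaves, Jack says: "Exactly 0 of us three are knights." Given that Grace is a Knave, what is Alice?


Jack claims exactly 0 knights among Jack, Grace, Alice.
Given: Grace is a Knave.

Case 1: Jack is a Knight (tells truth)
  Then exactly 0 of the three are knights.
  Counting Jack, Grace: 1 knight(s) so far. Need -1 more → impossible.
Case 2: Jack is a Knave (lies)
  Then the count is NOT 0.
  If Alice = Knave, count = 0 = 0 → claim would be true, contradicts lie.
  If Alice = Knight, count = 1 ≠ 0 → lie confirmed ✓

Alice is a Knight.

Knight


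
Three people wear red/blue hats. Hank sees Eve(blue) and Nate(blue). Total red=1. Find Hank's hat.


Total red = 1, seen red = 0
Own red = 1 - 0 = 1
Hank's hat is red.

red


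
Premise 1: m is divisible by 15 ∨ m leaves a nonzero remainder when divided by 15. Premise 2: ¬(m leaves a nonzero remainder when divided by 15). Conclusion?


Disjunctive syllogism: P ∨ Q, ¬P ⊢ Q
Disjunction: m is divisible by 15 ∨ m leaves a nonzero remainder when divided by 15
We know it is not the case that m leaves a nonzero remainder when divided by 15.
By disjunctive syllogism, the other disjunct must be true.

m is divisible by 15


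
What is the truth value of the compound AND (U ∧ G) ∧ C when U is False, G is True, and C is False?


U = False, G = True, C = False
Step 1: U ∧ G = False AND True = False
Step 2: False ∧ C = False AND False = False
AND is true only when ALL operands are true.

False


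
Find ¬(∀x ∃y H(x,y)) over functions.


Original: ∀x ∃y H(x,y)
Rule: ¬∀→∃, ¬∃→∀, negate predicate.
Negation: ∃x ∀y ¬H(x,y)

∃x ∀y ¬H(x,y)


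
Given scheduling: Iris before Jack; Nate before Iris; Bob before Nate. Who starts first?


Constraints: Iris before Jack; Nate before Iris; Bob before Nate
The first task can have nothing scheduled before it, so it must never appear on the right of a 'before'.
Tasks appearing after some 'before': Jack, Iris, Nate.
The only task not in that list is Bob → it is first.

Bob


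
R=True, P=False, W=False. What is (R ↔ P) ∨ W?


R = True, P = False, W = False
Expression: (R ↔ P) ∨ W
Step 1: R ↔ P = (True iff False) (true when values match) = False
Step 2: (False) ∨ W = False OR False = False

False


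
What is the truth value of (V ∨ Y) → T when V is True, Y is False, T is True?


V = True, Y = False, T = True
Step 1: V ∨ Y = True OR False = True
Step 2: (True) → T: false only when antecedent=True and T=False.
Result: True

True


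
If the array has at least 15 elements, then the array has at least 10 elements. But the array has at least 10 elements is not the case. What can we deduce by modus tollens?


Modus tollens: P → Q, ¬Q ⊢ ¬P
P: the array has at least 15 elements
Q: the array has at least 10 elements
We have P → Q and Q is false.
By modus tollens, P must be false.

It is not the case that the array has at least 15 elements


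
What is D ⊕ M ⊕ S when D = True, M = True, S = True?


D = True, M = True, S = True
Step 1: D ⊕ M = True XOR True = False
Step 2: False ⊕ S = False XOR True = True
XOR is true when an odd number of operands are true.

True


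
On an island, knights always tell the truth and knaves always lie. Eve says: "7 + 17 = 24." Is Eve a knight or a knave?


Statement: "7 + 17 = 24."
Actual: 7 + 17 = 24
Claimed: 24
Statement is TRUE → Eve tells the truth → Knight

Knight


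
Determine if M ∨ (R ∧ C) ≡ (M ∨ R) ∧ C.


Expression 1: M ∨ (R ∧ C)
Expression 2: (M ∨ R) ∧ C
Truth table (M R C | Expr1 Expr2):
  T T T |   T     T
  T T F |   T     F   ← differ
  T F T |   T     T
  T F F |   T     F   ← differ
  F T T |   T     T
  F T F |   F     F
  F F T |   F     F
  F F F |   F     F
Counterexample: M=T, R=T, C=F gives Expr1 = T but Expr2 = F, so the expressions are NOT logically equivalent.

No


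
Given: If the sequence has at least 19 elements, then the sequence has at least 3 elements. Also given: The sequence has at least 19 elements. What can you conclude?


Modus ponens: P → Q, P ⊢ Q
P: the sequence has at least 19 elements
Q: the sequence has at least 3 elements
We have P → Q and P is true.
By modus ponens, Q must be true.

The sequence has at least 3 elements


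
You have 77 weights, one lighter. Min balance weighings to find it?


Each weighing has 3 outcomes (left heavy / balance / right heavy), so k weighings distinguish at most 3^k cases; splitting into three near-equal groups achieves this.
Need 3^k ≥ 77: 3^3 = 27 < 77 ≤ 3^4 = 81
k = ⌈log₃(77)⌉ = 4

4


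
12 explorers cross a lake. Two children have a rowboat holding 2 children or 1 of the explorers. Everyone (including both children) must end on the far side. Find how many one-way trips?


Per crossing of one of the explorers: children→, one←, one of the explorers→, one← = 4 trips
12 × 4 = 48, + 1 final children→ = 49
Minimum trips = 49

49


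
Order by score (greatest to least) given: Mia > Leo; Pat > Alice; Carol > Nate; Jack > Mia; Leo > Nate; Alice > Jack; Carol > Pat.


Constraints: Mia > Leo; Pat > Alice; Carol > Nate; Jack > Mia; Leo > Nate; Alice > Jack; Carol > Pat
Method: at each step, the next-highest is the one remaining person who never appears on the smaller side of a constraint between remaining people.
  Step 1: remaining {Carol, Mia, Alice, Nate, Leo, Jack, Pat}; on the smaller side: {Mia, Alice, Nate, Leo, Jack, Pat} → Carol is next (Carol > Nate; Carol > Pat).
  Step 2: remaining {Mia, Alice, Nate, Leo, Jack, Pat}; on the smaller side: {Mia, Alice, Nate, Leo, Jack} → Pat is next (Pat > Alice).
  Step 3: remaining {Mia, Alice, Nate, Leo, Jack}; on the smaller side: {Mia, Nate, Leo, Jack} → Alice is next (Alice > Jack).
  Step 4: remaining {Mia, Nate, Leo, Jack}; on the smaller side: {Mia, Nate, Leo} → Jack is next (Jack > Mia).
  Step 5: remaining {Mia, Nate, Leo}; on the smaller side: {Nate, Leo} → Mia is next (Mia > Leo).
  Step 6: remaining {Nate, Leo}; on the smaller side: {Nate} → Leo is next (Leo > Nate).
  Step 7: only Nate remains → lowest.
Final ranking (highest to lowest):

Carol > Pat > Alice > Jack > Mia > Leo > Nate


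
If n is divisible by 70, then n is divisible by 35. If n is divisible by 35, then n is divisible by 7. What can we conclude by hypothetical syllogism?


Hypothetical syllogism: P → Q, Q → R ⊢ P → R
Premise 1: n is divisible by 70 → n is divisible by 35
Premise 2: n is divisible by 35 → n is divisible by 7
Chain the implications: the middle term (n is divisible by 35) links the two.
Conclusion: If n is divisible by 70, then n is divisible by 7.

If n is divisible by 70, then n is divisible by 7.


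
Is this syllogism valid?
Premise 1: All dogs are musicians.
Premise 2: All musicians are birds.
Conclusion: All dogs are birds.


Premise 1: All dogs are musicians.
Premise 2: All musicians are birds.
Conclusion: All dogs are birds.
Barbara syllogism (AAA-1): All A are B, All B are C → All A are C.
Middle term (musicians) distributed in premise 2.

Valid


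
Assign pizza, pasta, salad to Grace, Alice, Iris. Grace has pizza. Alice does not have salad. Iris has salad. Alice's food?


From clues:
  Iris → salad
  Grace → pizza
By elimination, Alice gets the remaining.

pasta


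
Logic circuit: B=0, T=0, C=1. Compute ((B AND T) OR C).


B AND T = 0&0 = 0
0 OR 1 = 1

1


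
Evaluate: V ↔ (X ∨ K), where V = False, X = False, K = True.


V = False, X = False, K = True
Step 1: X ∨ K = False OR True = True
Step 2: V ↔ (True): true when both sides have same truth value.
Result: False ↔ True = False

False


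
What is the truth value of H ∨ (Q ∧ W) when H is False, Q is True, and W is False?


H = False, Q = True, W = False
Step 1: Q ∧ W = True AND False = False
Step 2: H ∨ False = False OR False = False
AND evaluated first (higher precedence); then OR applied.

False


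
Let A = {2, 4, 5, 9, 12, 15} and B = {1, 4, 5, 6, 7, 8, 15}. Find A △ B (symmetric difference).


A = {2, 4, 5, 9, 12, 15}
B = {1, 4, 5, 6, 7, 8, 15}
Operation: symmetric difference
In A only: [2, 9, 12], in B only: [1, 6, 7, 8]

{1, 2, 6, 7, 8, 9, 12}


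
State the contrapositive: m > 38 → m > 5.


Original: If m > 38, then m > 5
Contrapositive: If ¬Q, then ¬P
Negate Q: not (m > 5)
Negate P: not (m > 38)

If not (m > 5), then not (m > 38).


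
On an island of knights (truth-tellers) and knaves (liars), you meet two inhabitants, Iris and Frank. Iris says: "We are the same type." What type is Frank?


Iris says: "We are the same type."
Case 1: Iris is a Knight (truth-teller)
  Statement is true → they ARE the same → Frank is also a Knight
Case 2: Iris is a Knave (liar)
  Statement is false → they are NOT the same → Frank is a Knight
In both cases, Frank is a Knight.

Knight


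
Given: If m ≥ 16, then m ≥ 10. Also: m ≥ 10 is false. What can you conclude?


Modus tollens: P → Q, ¬Q ⊢ ¬P
P: m ≥ 16
Q: m ≥ 10
We have P → Q and Q is false.
By modus tollens, P must be false.

It is not the case that m ≥ 16


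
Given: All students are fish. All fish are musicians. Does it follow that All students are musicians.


Premise 1: All students are fish.
Premise 2: All fish are musicians.
Conclusion: All students are musicians.
Barbara syllogism (AAA-1): All A are B, All B are C → All A are C.
Middle term (fish) distributed in premise 2.

Valid


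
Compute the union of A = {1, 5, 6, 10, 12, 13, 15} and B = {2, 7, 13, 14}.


A = {1, 5, 6, 10, 12, 13, 15}
B = {2, 7, 13, 14}
Operation: union
All elements combined: 1, 2, 5, 6, 7, 10, 12, 13, 14, 15

{1, 2, 5, 6, 7, 10, 12, 13, 14, 15}


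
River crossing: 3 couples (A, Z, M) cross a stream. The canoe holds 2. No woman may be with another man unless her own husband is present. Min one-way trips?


Label couples A, Z, M (H = husband, W = wife).
Counting alone: 6 people, the canoe carries 2 and someone must bring it back, so each round trip nets at most +1 on the far side until the last crossing → at least 9 trips. The jealousy constraint makes 9 impossible; the shortest valid schedule has 11:
1. WA+WZ →  (far: WA,WZ; near: HA,HZ,HM,WM)
2. WA ←       (far: WZ; near: HA,HZ,HM,WA,WM)
3. WA+WM →  (far: WA,WZ,WM; near: HA,HZ,HM)
4. WA ←       (far: WZ,WM; near: HA,HZ,HM,WA)
5. HZ+HM →  (far: HZ,WZ,HM,WM; near: HA,WA)
6. HZ+WZ ←  (far: HM,WM; near: HA,WA,HZ,WZ)
7. HA+HZ →  (far: HA,HZ,HM,WM; near: WA,WZ)
8. WM ←       (far: HA,HZ,HM; near: WA,WZ,WM)
9. WA+WZ →  (far: HA,WA,HZ,WZ,HM; near: WM)
10. HM ←      (far: HA,WA,HZ,WZ; near: HM,WM)
11. HM+WM → (far: all six; near: empty)
In every state each wife is either with her husband or with no other man.
Minimum trips = 11

11


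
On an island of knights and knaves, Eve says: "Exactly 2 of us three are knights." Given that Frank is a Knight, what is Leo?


Eve claims exactly 2 knights among Eve, Frank, Leo.
Given: Frank is a Knight.

Case 1: Eve is a Knight (tells truth)
  Then exactly 2 of the three are knights.
  Counting Eve, Frank: 2 knight(s) so far. Need 0 more → Leo = Knave.
Case 2: Eve is a Knave (lies)
  Then the count is NOT 2.
  If Leo = Knight, count = 2 = 2 → claim would be true, contradicts lie.
  If Leo = Knave, count = 1 ≠ 2 → lie confirmed ✓

Leo is a Knave.

Knave


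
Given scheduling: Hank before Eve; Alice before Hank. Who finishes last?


Constraints: Hank before Eve; Alice before Hank
The last task can have nothing scheduled after it, so it must never appear on the left of a 'before'.
Tasks appearing before some other task: Hank, Alice.
The only task not in that list is Eve → it is last.

Eve


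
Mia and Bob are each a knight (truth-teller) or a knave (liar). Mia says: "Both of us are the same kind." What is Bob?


Mia says: "Both of us are the same kind."
Case 1: Mia is a Knight (truth-teller)
  Statement is true → they ARE the same → Bob is also a Knight
Case 2: Mia is a Knave (liar)
  Statement is false → they are NOT the same → Bob is a Knight
In both cases, Bob is a Knight.

Knight


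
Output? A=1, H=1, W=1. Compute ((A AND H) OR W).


A AND H = 1&1 = 1
1 OR 1 = 1

1


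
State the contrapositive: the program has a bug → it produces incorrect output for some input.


Original: If the program has a bug, then it produces incorrect output for some input
Contrapositive: If ¬Q, then ¬P
Negate Q: not (it produces incorrect output for some input)
Negate P: not (the program has a bug)

If not (it produces incorrect output for some input), then not (the program has a bug).


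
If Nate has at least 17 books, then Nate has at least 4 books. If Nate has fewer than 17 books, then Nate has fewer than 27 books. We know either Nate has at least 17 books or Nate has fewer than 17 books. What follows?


Constructive dilemma: (P → Q) ∧ (R → S), P ∨ R ⊢ Q ∨ S
Premise 1: Nate has at least 17 books → Nate has at least 4 books
Premise 2: Nate has fewer than 17 books → Nate has fewer than 27 books
Premise 3: Nate has at least 17 books ∨ Nate has fewer than 17 books
Case 1: Assuming Nate has at least 17 books, then by Premise 1, Nate has at least 4 books.
Case 2: Assuming Nate has fewer than 17 books, then by Premise 2, Nate has fewer than 27 books.
Since one of Nate has at least 17 books or Nate has fewer than 17 books must hold, we get Nate has at least 4 books or Nate has fewer than 27 books.

Nate has at least 4 books or Nate has fewer than 27 books.


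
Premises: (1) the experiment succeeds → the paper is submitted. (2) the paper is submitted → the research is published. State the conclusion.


Hypothetical syllogism: P → Q, Q → R ⊢ P → R
Premise 1: the experiment succeeds → the paper is submitted
Premise 2: the paper is submitted → the research is published
Chain the implications: the middle term (the paper is submitted) links the two.
Conclusion: If the experiment succeeds, then the research is published.

If the experiment succeeds, then the research is published.


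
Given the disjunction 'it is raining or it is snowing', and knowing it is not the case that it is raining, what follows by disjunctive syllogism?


Disjunctive syllogism: P ∨ Q, ¬P ⊢ Q
Disjunction: it is raining ∨ it is snowing
We know it is not the case that it is raining.
By disjunctive syllogism, the other disjunct must be true.

It is snowing


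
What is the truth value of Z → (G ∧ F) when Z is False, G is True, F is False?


Z = False, G = True, F = False
Step 1: G ∧ F = True AND False = False
Step 2: Z → (False): false only when Z=True and consequent=False.
Result: True

True


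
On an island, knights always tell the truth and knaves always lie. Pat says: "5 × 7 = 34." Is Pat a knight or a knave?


Statement: "5 × 7 = 34."
Actual: 5 × 7 = 35
Claimed: 34
Statement is FALSE → Pat lies → Knave

Knave


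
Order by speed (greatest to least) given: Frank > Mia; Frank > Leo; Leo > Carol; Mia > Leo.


Constraints: Frank > Mia; Frank > Leo; Leo > Carol; Mia > Leo
Method: at each step, the next-highest is the one remaining person who never appears on the smaller side of a constraint between remaining people.
  Step 1: remaining {Mia, Frank, Leo, Carol}; on the smaller side: {Mia, Leo, Carol} → Frank is next (Frank > Mia; Frank > Leo).
  Step 2: remaining {Mia, Leo, Carol}; on the smaller side: {Leo, Carol} → Mia is next (Mia > Leo).
  Step 3: remaining {Leo, Carol}; on the smaller side: {Carol} → Leo is next (Leo > Carol).
  Step 4: only Carol remains → lowest.
Final ranking (highest to lowest):

Frank > Mia > Leo > Carol


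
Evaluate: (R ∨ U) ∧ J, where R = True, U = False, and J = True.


R = True, U = False, J = True
Step 1: R ∨ U = True OR False = True
Step 2: True ∧ J = True AND True = True
OR is true when at least one operand is true; AND requires both.

True


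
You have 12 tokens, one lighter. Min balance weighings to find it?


Each weighing has 3 outcomes (left heavy / balance / right heavy), so k weighings distinguish at most 3^k cases; splitting into three near-equal groups achieves this.
Need 3^k ≥ 12: 3^2 = 9 < 12 ≤ 3^3 = 27
k = ⌈log₃(12)⌉ = 3

3


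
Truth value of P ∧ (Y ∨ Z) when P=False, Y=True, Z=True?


P = False, Y = True, Z = True
Expression: P ∧ (Y ∨ Z)
Step 1: Y ∨ Z = True OR True = True
Step 2: P ∧ (True) = False AND True = False

False


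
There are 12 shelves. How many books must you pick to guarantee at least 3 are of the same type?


Pigeonhole: to guarantee k in one of n categories, need (k-1)×n + 1.
k = 3, n = 12
Minimum = (3-1) × 12 + 1 = 2 × 12 + 1

25


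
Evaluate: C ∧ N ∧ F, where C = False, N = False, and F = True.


C = False, N = False, F = True
Step 1: C ∧ N = False AND False = False
Step 2: (False) ∧ F = (False) AND True = False
AND is true only when ALL operands are true.

False


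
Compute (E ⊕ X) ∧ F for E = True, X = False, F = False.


E = True, X = False, F = False
Step 1: E ⊕ X = True XOR False = True
Step 2: True ∧ F = True AND False = False
XOR true when exactly one of E,X is true; then AND with F.

False


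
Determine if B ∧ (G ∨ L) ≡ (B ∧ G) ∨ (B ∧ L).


Expression 1: B ∧ (G ∨ L)
Expression 2: (B ∧ G) ∨ (B ∧ L)
Truth table (B G L | Expr1 Expr2):
  T T T |   T     T
  T T F |   T     T
  T F T |   T     T
  T F F |   F     F
  F T T |   F     F
  F T F |   F     F
  F F T |   F     F
  F F F |   F     F
All 8 rows agree, so the expressions are logically equivalent.

Yes


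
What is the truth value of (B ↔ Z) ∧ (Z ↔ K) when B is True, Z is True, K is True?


B = True, Z = True, K = True
Step 1: B ↔ Z is true when B and Z have the same value. Result: True
Step 2: Z ↔ K is true when Z and K have the same value. Result: True
Step 3: True ∧ True = True

True


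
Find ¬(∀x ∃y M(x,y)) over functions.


Original: ∀x ∃y M(x,y)
Rule: ¬∀→∃, ¬∃→∀, negate predicate.
Negation: ∃x ∀y ¬M(x,y)

∃x ∀y ¬M(x,y)
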